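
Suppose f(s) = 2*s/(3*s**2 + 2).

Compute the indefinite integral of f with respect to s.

The substitution u = 3*s**2/2 + 1 works: f is exactly (dF/du)*(du/ds) for that inner function.
Check: d/ds[log(3*s**2/2 + 1)/3] = 2*s/(3*s**2 + 2) = f(s).

F(s) = log(3*s**2/2 + 1)/3 + C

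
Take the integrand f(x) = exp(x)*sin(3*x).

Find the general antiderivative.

An antiderivative F(x) passes only if d/dx[F] lands on f(x) exactly.
Check: d/dx[exp(x)*sin(3*x)/10 - 3*exp(x)*cos(3*x)/10] = exp(x)*sin(3*x) = f(x).

F(x) = exp(x)*sin(3*x)/10 - 3*exp(x)*cos(3*x)/10 + C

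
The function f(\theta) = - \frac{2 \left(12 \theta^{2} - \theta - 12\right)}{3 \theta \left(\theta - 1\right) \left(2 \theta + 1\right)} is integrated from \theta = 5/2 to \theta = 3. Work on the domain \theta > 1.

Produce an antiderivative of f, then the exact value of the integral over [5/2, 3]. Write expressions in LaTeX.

Antiderivative: F(\theta) = - 8 \log{\left(\theta \right)} + \frac{2 \log{\left(\theta - 1 \right)}}{9} + \frac{34 \log{\left(\theta + \frac{1}{2} \right)}}{9}; value = - \frac{106 \log{\left(3 \right)}}{9} - \frac{2 \log{\left(\frac{3}{2} \right)}}{9} + \frac{2 \log{\left(2 \right)}}{9} + \frac{34 \log{\left(\frac{7}{2} \right)}}{9} + 8 \log{\left(\frac{5}{2} \right)}

Factor the denominator (3 \theta \left(\theta - 1\right) \left(2 \theta + 1\right)) and decompose: f = \frac{68}{9 \left(2 \theta + 1\right)} + \frac{2}{9 \left(\theta - 1\right)} - \frac{8}{\theta}; each piece integrates to a log, atan, or power term.
F(\theta) = - 8 \log{\left(\theta \right)} + \frac{2 \log{\left(\theta - 1 \right)}}{9} + \frac{34 \log{\left(\theta + \frac{1}{2} \right)}}{9} is an antiderivative of f.
Check: d/d\theta[- 8 \log{\left(\theta \right)} + \frac{2 \log{\left(\theta - 1 \right)}}{9} + \frac{34 \log{\left(\theta + \frac{1}{2} \right)}}{9}] = \frac{- 24 \theta^{2} + 2 \theta + 24}{6 \theta^{3} - 3 \theta^{2} - 3 \theta}, which equals f(\theta).
F(3) = - 8 \log{\left(3 \right)} + \frac{2 \log{\left(2 \right)}}{9} + \frac{34 \log{\left(\frac{7}{2} \right)}}{9}; F(5/2) = - 8 \log{\left(\frac{5}{2} \right)} + \frac{2 \log{\left(\frac{3}{2} \right)}}{9} + \frac{34 \log{\left(3 \right)}}{9}.
Integral = F(3) - F(5/2) = - \frac{106 \log{\left(3 \right)}}{9} - \frac{2 \log{\left(\frac{3}{2} \right)}}{9} + \frac{2 \log{\left(2 \right)}}{9} + \frac{34 \log{\left(\frac{7}{2} \right)}}{9} + 8 \log{\left(\frac{5}{2} \right)}.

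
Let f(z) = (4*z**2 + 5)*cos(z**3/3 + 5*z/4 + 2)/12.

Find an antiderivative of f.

The substitution u = z**3/3 + 5*z/4 + 2 works: f is exactly (dF/du)*(du/dz) for that inner function.
Check: d/dz[sin(z**3/3 + 5*z/4 + 2)/3] = z**2*cos(z**3/3 + 5*z/4 + 2)/3 + 5*cos(z**3/3 + 5*z/4 + 2)/12, which equals f(z).

An antiderivative is F(z) = sin(z**3/3 + 5*z/4 + 2)/3.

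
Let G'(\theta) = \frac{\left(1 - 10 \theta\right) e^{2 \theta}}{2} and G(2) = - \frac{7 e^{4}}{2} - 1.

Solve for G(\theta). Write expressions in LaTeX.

G(\theta) = - \frac{5 \theta e^{2 \theta}}{2} + \frac{3 e^{2 \theta}}{2} - 1

G'(\theta) has the shape u'v + uv' for u = \frac{3}{2} - \frac{5 \theta}{2} and v = e^{2 \theta} — it is the derivative of the product u*v.
A general antiderivative is \frac{\left(3 - 5 \theta\right) e^{2 \theta}}{2} + C.
The condition gives C = - \frac{7 e^{4}}{2} - 1 - (- \frac{7 e^{4}}{2}) = -1.
So G(\theta) = - \frac{5 \theta e^{2 \theta}}{2} + \frac{3 e^{2 \theta}}{2} - 1.
Check: d/d\theta[- \frac{5 \theta e^{2 \theta}}{2} + \frac{3 e^{2 \theta}}{2} - 1] = - 5 \theta e^{2 \theta} + \frac{e^{2 \theta}}{2}, which equals G'(\theta).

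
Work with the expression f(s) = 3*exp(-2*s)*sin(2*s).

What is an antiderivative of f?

An antiderivative is F(s) = 3*(-sin(2*s) - cos(2*s))*exp(-2*s)/4.

Whatever form F(s) takes, F'(s) = f(s) is non-negotiable.
Check: d/ds[3*(-sin(2*s) - cos(2*s))*exp(-2*s)/4] = 3*exp(-2*s)*sin(2*s) = f(s).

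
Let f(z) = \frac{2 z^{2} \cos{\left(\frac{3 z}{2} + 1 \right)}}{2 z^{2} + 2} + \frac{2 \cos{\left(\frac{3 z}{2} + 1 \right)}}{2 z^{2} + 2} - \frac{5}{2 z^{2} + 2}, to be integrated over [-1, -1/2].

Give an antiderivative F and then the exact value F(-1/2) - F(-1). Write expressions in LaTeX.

The integrand splits into summands that can be handled one at a time.
F(z) = - \frac{- 4 \sin{\left(\frac{3 z}{2} + 1 \right)} + 15 \operatorname{atan}{\left(z \right)}}{6} is an antiderivative of f.
Check: d/dz[- \frac{- 4 \sin{\left(\frac{3 z}{2} + 1 \right)} + 15 \operatorname{atan}{\left(z \right)}}{6}] = \frac{2 z^{2} \cos{\left(\frac{3 z}{2} + 1 \right)} + 2 \cos{\left(\frac{3 z}{2} + 1 \right)} - 5}{2 z^{2} + 2}, which equals f(z).
F(-1/2) = \frac{2 \sin{\left(\frac{1}{4} \right)}}{3} + \frac{5 \operatorname{atan}{\left(\frac{1}{2} \right)}}{2}; F(-1) = - \frac{2 \sin{\left(\frac{1}{2} \right)}}{3} + \frac{5 \pi}{8}.
Integral = F(-1/2) - F(-1) = - \frac{5 \pi}{8} + \frac{2 \sin{\left(\frac{1}{4} \right)}}{3} + \frac{2 \sin{\left(\frac{1}{2} \right)}}{3} + \frac{5 \operatorname{atan}{\left(\frac{1}{2} \right)}}{2}.

Antiderivative: F(z) = - \frac{- 4 \sin{\left(\frac{3 z}{2} + 1 \right)} + 15 \operatorname{atan}{\left(z \right)}}{6}; value = - \frac{5 \pi}{8} + \frac{2 \sin{\left(\frac{1}{4} \right)}}{3} + \frac{2 \sin{\left(\frac{1}{2} \right)}}{3} + \frac{5 \operatorname{atan}{\left(\frac{1}{2} \right)}}{2}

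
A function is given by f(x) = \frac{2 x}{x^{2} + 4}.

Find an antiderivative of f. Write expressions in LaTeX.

The substitution u = x^{2} + 4 works: f is exactly (dF/du)*(du/dx) for that inner function.
Check: d/dx[\log{\left(x^{2} + 4 \right)}] = \frac{2 x}{x^{2} + 4} = f(x).

An antiderivative is F(x) = \log{\left(x^{2} + 4 \right)}.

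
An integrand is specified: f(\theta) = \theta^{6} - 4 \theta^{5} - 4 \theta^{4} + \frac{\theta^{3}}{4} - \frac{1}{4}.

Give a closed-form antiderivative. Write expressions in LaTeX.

Integrate term by term and add the pieces.
Check: d/d\theta[\frac{\theta^{7}}{7} - \frac{2 \theta^{6}}{3} - \frac{4 \theta^{5}}{5} + \frac{\theta^{4}}{16} - \frac{\theta}{4}] = \theta^{6} - 4 \theta^{5} - 4 \theta^{4} + \frac{\theta^{3}}{4} - \frac{1}{4} = f(\theta).

An antiderivative is F(\theta) = \frac{\theta^{7}}{7} - \frac{2 \theta^{6}}{3} - \frac{4 \theta^{5}}{5} + \frac{\theta^{4}}{16} - \frac{\theta}{4}.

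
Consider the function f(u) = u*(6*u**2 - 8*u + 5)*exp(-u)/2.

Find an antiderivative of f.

An antiderivative is F(u) = (-6*u**3 - 10*u**2 - 25*u - 25)*exp(-u)/2.

Recognize the product-rule pattern: f = v'r + vr' with v = -3*u**3 - 5*u**2 - 25*u/2 - 25/2, r = exp(-u), so integration by parts undoes it.
Check: d/du[(-6*u**3 - 10*u**2 - 25*u - 25)*exp(-u)/2] = (6*u**3 - 8*u**2 + 5*u)*exp(-u)/2, which equals f(u).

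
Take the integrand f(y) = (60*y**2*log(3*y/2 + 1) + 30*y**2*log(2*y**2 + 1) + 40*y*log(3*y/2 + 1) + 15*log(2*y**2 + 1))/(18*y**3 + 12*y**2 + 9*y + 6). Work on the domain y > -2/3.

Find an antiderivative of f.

Recognize the product-rule pattern: f = u'v + uv' with u = 5*log(2*y**2 + 1)/3, v = log(3*y/2 + 1), so integration by parts undoes it.
Check: d/dy[5*log(3*y/2 + 1)*log(2*y**2 + 1)/3] = (60*y**2*log(3*y/2 + 1) + 30*y**2*log(2*y**2 + 1) + 40*y*log(3*y/2 + 1) + 15*log(2*y**2 + 1))/(18*y**3 + 12*y**2 + 9*y + 6) = f(y).

An antiderivative is F(y) = 5*log(3*y/2 + 1)*log(2*y**2 + 1)/3.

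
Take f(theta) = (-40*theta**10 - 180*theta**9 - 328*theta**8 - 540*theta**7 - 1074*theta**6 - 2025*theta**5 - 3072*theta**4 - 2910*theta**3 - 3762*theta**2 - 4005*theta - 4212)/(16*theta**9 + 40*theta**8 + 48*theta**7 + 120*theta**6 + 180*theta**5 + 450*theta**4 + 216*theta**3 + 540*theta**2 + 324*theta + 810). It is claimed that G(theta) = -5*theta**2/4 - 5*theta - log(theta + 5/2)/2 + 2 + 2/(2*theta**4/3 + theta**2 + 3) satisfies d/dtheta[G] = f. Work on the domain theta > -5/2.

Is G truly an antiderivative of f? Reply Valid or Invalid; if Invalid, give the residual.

d/dtheta[G] = (-40*theta**10 - 180*theta**9 - 328*theta**8 - 540*theta**7 - 1074*theta**6 - 2025*theta**5 - 3072*theta**4 - 2910*theta**3 - 3762*theta**2 - 4005*theta - 4212)/(16*theta**9 + 40*theta**8 + 48*theta**7 + 120*theta**6 + 180*theta**5 + 450*theta**4 + 216*theta**3 + 540*theta**2 + 324*theta + 810)
This equals f(theta) exactly, so the claim holds.

Valid - differentiating G returns exactly f.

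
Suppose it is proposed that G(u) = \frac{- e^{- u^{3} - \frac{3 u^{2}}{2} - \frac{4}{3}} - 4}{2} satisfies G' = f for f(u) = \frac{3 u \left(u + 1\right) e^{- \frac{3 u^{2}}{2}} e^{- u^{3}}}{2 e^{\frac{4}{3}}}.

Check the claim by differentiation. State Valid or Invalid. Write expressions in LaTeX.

Valid - differentiating G returns exactly f.

d/du[G] = \frac{\left(3 u^{2} + 3 u\right) e^{- \frac{3 u^{2}}{2}} e^{- u^{3}}}{2 e^{\frac{4}{3}}}
This equals f(u) exactly, so the claim holds.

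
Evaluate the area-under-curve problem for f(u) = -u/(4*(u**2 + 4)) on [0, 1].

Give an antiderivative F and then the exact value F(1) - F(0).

Antiderivative: F(u) = -log(u**2 + 4)/8; value = -log(5)/8 + log(4)/8

f matches the chain-rule pattern g'(h)*h' with inner function h(u) = u**2 + 4; substituting w = h(u) collapses the integral.
F(u) = -log(u**2 + 4)/8 is an antiderivative of f.
Check: d/du[-log(u**2 + 4)/8] = -u/(4*u**2 + 16), which equals f(u).
F(1) = -log(5)/8; F(0) = -log(4)/8.
Integral = F(1) - F(0) = -log(5)/8 + log(4)/8.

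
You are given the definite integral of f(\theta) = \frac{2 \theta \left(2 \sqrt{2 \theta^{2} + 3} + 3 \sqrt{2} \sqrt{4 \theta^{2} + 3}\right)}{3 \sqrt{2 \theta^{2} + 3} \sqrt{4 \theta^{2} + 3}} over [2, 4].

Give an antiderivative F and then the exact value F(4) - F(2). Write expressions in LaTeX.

A first test for any F(\theta): its \theta-derivative must equal f(\theta) identically.
F(\theta) = \frac{3 \sqrt{2} \sqrt{2 \theta^{2} + 3} + \sqrt{4 \theta^{2} + 3}}{3} is an antiderivative of f.
Check: d/d\theta[\frac{3 \sqrt{2} \sqrt{2 \theta^{2} + 3} + \sqrt{4 \theta^{2} + 3}}{3}] = \frac{4 \theta \sqrt{2 \theta^{2} + 3} + 6 \sqrt{2} \theta \sqrt{4 \theta^{2} + 3}}{3 \sqrt{2 \theta^{2} + 3} \sqrt{4 \theta^{2} + 3}}, which equals f(\theta).
F(4) = \frac{\sqrt{67}}{3} + \sqrt{70}; F(2) = \frac{\sqrt{19}}{3} + \sqrt{22}.
Integral = F(4) - F(2) = - \sqrt{22} - \frac{\sqrt{19}}{3} + \frac{\sqrt{67}}{3} + \sqrt{70}.

Antiderivative: F(\theta) = \frac{3 \sqrt{2} \sqrt{2 \theta^{2} + 3} + \sqrt{4 \theta^{2} + 3}}{3}; value = - \sqrt{22} - \frac{\sqrt{19}}{3} + \frac{\sqrt{67}}{3} + \sqrt{70}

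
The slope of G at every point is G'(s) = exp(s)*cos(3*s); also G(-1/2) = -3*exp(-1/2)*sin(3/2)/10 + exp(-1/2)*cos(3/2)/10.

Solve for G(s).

For G(s) to be correct, d/ds[G] must agree with the stated G'(s) identically.
A general antiderivative is 3*exp(s)*sin(3*s)/10 + exp(s)*cos(3*s)/10 + C.
The condition gives C = -3*exp(-1/2)*sin(3/2)/10 + exp(-1/2)*cos(3/2)/10 - (-3*exp(-1/2)*sin(3/2)/10 + exp(-1/2)*cos(3/2)/10) = 0.
So G(s) = (3*sin(3*s) + cos(3*s))*exp(s)/10.
Check: d/ds[(3*sin(3*s) + cos(3*s))*exp(s)/10] = exp(s)*cos(3*s) = G'(s).

G(s) = (3*sin(3*s) + cos(3*s))*exp(s)/10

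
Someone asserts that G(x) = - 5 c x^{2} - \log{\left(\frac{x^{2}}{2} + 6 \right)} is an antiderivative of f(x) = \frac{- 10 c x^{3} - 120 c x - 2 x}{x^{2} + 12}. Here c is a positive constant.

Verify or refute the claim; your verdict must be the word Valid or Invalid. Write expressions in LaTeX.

d/dx[G] = \frac{- 10 c x^{3} - 120 c x - 2 x}{x^{2} + 12}
This equals f(x) exactly, so the claim holds.

Valid - differentiating G returns exactly f.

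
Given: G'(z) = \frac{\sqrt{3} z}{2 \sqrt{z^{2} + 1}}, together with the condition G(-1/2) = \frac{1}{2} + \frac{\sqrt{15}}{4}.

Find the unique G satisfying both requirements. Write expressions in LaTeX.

G'(z) matches the chain-rule pattern g'(h)*h' with inner function h(z) = 3 z^{2} + 3; substituting u = h(z) collapses the integral.
A general antiderivative is \frac{\sqrt{3 z^{2} + 3}}{2} + C.
The condition gives C = \frac{1}{2} + \frac{\sqrt{15}}{4} - (\frac{\sqrt{15}}{4}) = \frac{1}{2}.
So G(z) = \frac{\sqrt{3 z^{2} + 3}}{2} + \frac{1}{2}.
Check: d/dz[\frac{\sqrt{3 z^{2} + 3}}{2} + \frac{1}{2}] = \frac{\sqrt{3} z}{2 \sqrt{z^{2} + 1}} = G'(z).

G(z) = \frac{\sqrt{3 z^{2} + 3}}{2} + \frac{1}{2}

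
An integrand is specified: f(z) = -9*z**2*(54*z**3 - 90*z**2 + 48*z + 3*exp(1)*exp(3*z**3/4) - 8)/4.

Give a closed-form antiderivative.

Check any antiderivative F(z) by computing F'(z) and comparing it with f(z).
Check: d/dz[-3*(3*z**2 - 2*z)**3/4 - 3*exp(3*z**3/4 + 1)] = -243*z**5/2 + 405*z**4/2 - 108*z**3 - 27*exp(1)*z**2*exp(3*z**3/4)/4 + 18*z**2, which equals f(z).

An antiderivative is F(z) = -3*(3*z**2 - 2*z)**3/4 - 3*exp(3*z**3/4 + 1).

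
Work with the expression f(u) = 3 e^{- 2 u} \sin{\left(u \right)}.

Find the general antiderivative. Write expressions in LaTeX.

F(u) = - \frac{6 e^{- 2 u} \sin{\left(u \right)}}{5} - \frac{3 e^{- 2 u} \cos{\left(u \right)}}{5} + C

An antiderivative F(u) passes only if d/du[F] lands on f(u) exactly.
Check: d/du[- \frac{6 e^{- 2 u} \sin{\left(u \right)}}{5} - \frac{3 e^{- 2 u} \cos{\left(u \right)}}{5}] = 3 e^{- 2 u} \sin{\left(u \right)} = f(u).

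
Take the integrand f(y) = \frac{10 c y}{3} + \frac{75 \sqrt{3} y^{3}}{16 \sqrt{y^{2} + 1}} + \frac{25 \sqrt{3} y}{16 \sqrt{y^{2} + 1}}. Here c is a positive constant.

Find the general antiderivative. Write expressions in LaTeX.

F(y) = \frac{5 c y^{2}}{3} + \frac{25 y^{2} \sqrt{3 y^{2} + 3}}{16} - \frac{25 \sqrt{3 y^{2} + 3}}{16} + C

Integrate term by term and add the pieces.
Check: d/dy[\frac{5 c y^{2}}{3} + \frac{25 y^{2} \sqrt{3 y^{2} + 3}}{16} - \frac{25 \sqrt{3 y^{2} + 3}}{16}] = \frac{160 c y \sqrt{y^{2} + 1} + 225 \sqrt{3} y^{3} + 75 \sqrt{3} y}{48 \sqrt{y^{2} + 1}}, which equals f(y).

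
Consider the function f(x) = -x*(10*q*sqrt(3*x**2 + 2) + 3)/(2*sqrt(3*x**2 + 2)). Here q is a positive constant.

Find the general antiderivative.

An antiderivative F(x) passes only if d/dx[F] lands on f(x) exactly.
Check: d/dx[-(5*q*x**2 + sqrt(3*x**2 + 2))/2] = (-10*q*x*sqrt(3*x**2 + 2) - 3*x)/(2*sqrt(3*x**2 + 2)), which equals f(x).

F(x) = -(5*q*x**2 + sqrt(3*x**2 + 2))/2 + C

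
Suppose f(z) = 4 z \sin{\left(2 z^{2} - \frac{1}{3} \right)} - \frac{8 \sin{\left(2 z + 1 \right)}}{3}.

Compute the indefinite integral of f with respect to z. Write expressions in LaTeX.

F(z) = \frac{4 \cos{\left(2 z + 1 \right)} - 3 \cos{\left(2 z^{2} - \frac{1}{3} \right)}}{3} + C

Integrate term by term and add the pieces.
Check: d/dz[\frac{4 \cos{\left(2 z + 1 \right)} - 3 \cos{\left(2 z^{2} - \frac{1}{3} \right)}}{3}] = 4 z \sin{\left(2 z^{2} - \frac{1}{3} \right)} - \frac{8 \sin{\left(2 z + 1 \right)}}{3} = f(z).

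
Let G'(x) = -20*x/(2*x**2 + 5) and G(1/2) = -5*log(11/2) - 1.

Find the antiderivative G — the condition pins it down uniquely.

G(x) = -5*log(2*x**2 + 5) - 1

The substitution u = 2*x**2 + 5 works: G'(x) is exactly (dG/du)*(du/dx) for that inner function.
A general antiderivative is -5*log(2*x**2 + 5) + C.
The condition gives C = -5*log(11/2) - 1 - (-5*log(11/2)) = -1.
So G(x) = -5*log(2*x**2 + 5) - 1.
Check: d/dx[-5*log(2*x**2 + 5) - 1] = -20*x/(2*x**2 + 5) = G'(x).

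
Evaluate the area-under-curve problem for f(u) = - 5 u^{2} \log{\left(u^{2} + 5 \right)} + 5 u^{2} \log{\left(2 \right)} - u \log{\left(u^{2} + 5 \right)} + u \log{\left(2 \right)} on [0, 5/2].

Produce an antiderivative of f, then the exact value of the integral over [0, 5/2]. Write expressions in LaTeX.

Antiderivative: F(u) = - \frac{5 u^{3} \log{\left(u^{2} + 5 \right)}}{3} + \frac{10 u^{3}}{9} + \frac{5 u^{3} \log{\left(2 \right)}}{3} - \frac{u^{2} \log{\left(u^{2} + 5 \right)}}{2} + \frac{u^{2} \log{\left(2 \right)}}{2} + \frac{u^{2}}{2} - \frac{50 u}{3} - \frac{5 \log{\left(u^{2} + 5 \right)}}{2} + \frac{50 \sqrt{5} \operatorname{atan}{\left(\frac{\sqrt{5} u}{5} \right)}}{3}; value = - \frac{175 \log{\left(\frac{45}{8} \right)}}{6} - \frac{1525}{72} - \frac{5 \log{\left(\frac{45}{4} \right)}}{2} + \frac{5 \log{\left(5 \right)}}{2} + \frac{50 \sqrt{5} \operatorname{atan}{\left(\frac{\sqrt{5}}{2} \right)}}{3}

Integrate term by term and add the pieces.
F(u) = - \frac{5 u^{3} \log{\left(u^{2} + 5 \right)}}{3} + \frac{10 u^{3}}{9} + \frac{5 u^{3} \log{\left(2 \right)}}{3} - \frac{u^{2} \log{\left(u^{2} + 5 \right)}}{2} + \frac{u^{2} \log{\left(2 \right)}}{2} + \frac{u^{2}}{2} - \frac{50 u}{3} - \frac{5 \log{\left(u^{2} + 5 \right)}}{2} + \frac{50 \sqrt{5} \operatorname{atan}{\left(\frac{\sqrt{5} u}{5} \right)}}{3} is an antiderivative of f.
Check: d/du[- \frac{5 u^{3} \log{\left(u^{2} + 5 \right)}}{3} + \frac{10 u^{3}}{9} + \frac{5 u^{3} \log{\left(2 \right)}}{3} - \frac{u^{2} \log{\left(u^{2} + 5 \right)}}{2} + \frac{u^{2} \log{\left(2 \right)}}{2} + \frac{u^{2}}{2} - \frac{50 u}{3} - \frac{5 \log{\left(u^{2} + 5 \right)}}{2} + \frac{50 \sqrt{5} \operatorname{atan}{\left(\frac{\sqrt{5} u}{5} \right)}}{3}] = - 5 u^{2} \log{\left(u^{2} + 5 \right)} + 5 u^{2} \log{\left(2 \right)} - u \log{\left(u^{2} + 5 \right)} + u \log{\left(2 \right)} = f(u).
F(5/2) = - \frac{95 \log{\left(\frac{45}{4} \right)}}{3} - \frac{1525}{72} + \frac{175 \log{\left(2 \right)}}{6} + \frac{50 \sqrt{5} \operatorname{atan}{\left(\frac{\sqrt{5}}{2} \right)}}{3}; F(0) = - \frac{5 \log{\left(5 \right)}}{2}.
Integral = F(5/2) - F(0) = - \frac{175 \log{\left(\frac{45}{8} \right)}}{6} - \frac{1525}{72} - \frac{5 \log{\left(\frac{45}{4} \right)}}{2} + \frac{5 \log{\left(5 \right)}}{2} + \frac{50 \sqrt{5} \operatorname{atan}{\left(\frac{\sqrt{5}}{2} \right)}}{3}.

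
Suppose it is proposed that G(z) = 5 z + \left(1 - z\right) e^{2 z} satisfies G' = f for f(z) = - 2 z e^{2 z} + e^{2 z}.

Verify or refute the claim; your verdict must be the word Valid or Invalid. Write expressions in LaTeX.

d/dz[G] = - 2 z e^{2 z} + e^{2 z} + 5
d/dz[G] - f(z) = 5 != 0.

Invalid: d/dz[G] - f = 5, which is not 0.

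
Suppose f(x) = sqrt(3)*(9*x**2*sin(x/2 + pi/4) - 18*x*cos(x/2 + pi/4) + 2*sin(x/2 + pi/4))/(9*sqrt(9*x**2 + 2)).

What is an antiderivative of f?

f has the shape u'v + uv' for u = -2*sqrt(3*x**2 + 2/3)/3 and v = cos(x/2 + pi/4) — it is the derivative of the product u*v.
Check: d/dx[-2*sqrt(3*x**2 + 2/3)*cos(x/2 + pi/4)/3] = sqrt(3)*(9*x**2*sin(x/2 + pi/4) - 18*x*cos(x/2 + pi/4) + 2*sin(x/2 + pi/4))/(9*sqrt(9*x**2 + 2)) = f(x).

An antiderivative is F(x) = -2*sqrt(3*x**2 + 2/3)*cos(x/2 + pi/4)/3.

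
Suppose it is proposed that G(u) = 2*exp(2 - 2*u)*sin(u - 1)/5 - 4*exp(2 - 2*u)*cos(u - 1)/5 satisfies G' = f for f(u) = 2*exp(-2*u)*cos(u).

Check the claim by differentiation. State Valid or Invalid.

d/du[G] = 2*exp(2)*exp(-2*u)*cos(u - 1)
d/du[G] - f(u) = (-2*exp(-2)*cos(u) + 2*cos(u - 1))*exp(2)*exp(-2*u) != 0.

Invalid: d/du[G] - f = (-2*exp(-2)*cos(u) + 2*cos(u - 1))*exp(2)*exp(-2*u), which is not 0.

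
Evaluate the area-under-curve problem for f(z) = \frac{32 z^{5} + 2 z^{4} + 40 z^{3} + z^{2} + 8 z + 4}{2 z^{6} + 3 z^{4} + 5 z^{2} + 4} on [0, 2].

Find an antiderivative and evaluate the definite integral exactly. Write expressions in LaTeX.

A first test for any F(z): its z-derivative must equal f(z) identically.
F(z) = 4 \log{\left(z^{4} + \frac{z^{2}}{2} + 2 \right)} + \operatorname{atan}{\left(z \right)} is an antiderivative of f.
Check: d/dz[4 \log{\left(z^{4} + \frac{z^{2}}{2} + 2 \right)} + \operatorname{atan}{\left(z \right)}] = \frac{32 z^{5} + 2 z^{4} + 40 z^{3} + z^{2} + 8 z + 4}{2 z^{6} + 3 z^{4} + 5 z^{2} + 4} = f(z).
F(2) = \operatorname{atan}{\left(2 \right)} + 4 \log{\left(20 \right)}; F(0) = 4 \log{\left(2 \right)}.
Integral = F(2) - F(0) = - 4 \log{\left(2 \right)} + \operatorname{atan}{\left(2 \right)} + 4 \log{\left(20 \right)}.

Antiderivative: F(z) = 4 \log{\left(z^{4} + \frac{z^{2}}{2} + 2 \right)} + \operatorname{atan}{\left(z \right)}; value = - 4 \log{\left(2 \right)} + \operatorname{atan}{\left(2 \right)} + 4 \log{\left(20 \right)}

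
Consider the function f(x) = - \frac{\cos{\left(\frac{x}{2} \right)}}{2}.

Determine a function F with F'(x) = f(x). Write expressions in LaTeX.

Check any antiderivative F(x) by computing F'(x) and comparing it with f(x).
Check: d/dx[- \sin{\left(\frac{x}{2} \right)}] = - \frac{\cos{\left(\frac{x}{2} \right)}}{2} = f(x).

An antiderivative is F(x) = - \sin{\left(\frac{x}{2} \right)}.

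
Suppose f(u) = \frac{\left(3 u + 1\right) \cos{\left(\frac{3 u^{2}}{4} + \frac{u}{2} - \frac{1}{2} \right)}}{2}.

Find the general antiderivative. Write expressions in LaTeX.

F(u) = \sin{\left(\frac{3 u^{2}}{4} + \frac{u}{2} - \frac{1}{2} \right)} + C

The substitution w = \frac{3 u^{2}}{4} + \frac{u}{2} - \frac{1}{2} works: f is exactly (dF/dw)*(dw/du) for that inner function.
Check: d/du[\sin{\left(\frac{3 u^{2}}{4} + \frac{u}{2} - \frac{1}{2} \right)}] = \frac{3 u \cos{\left(\frac{3 u^{2}}{4} + \frac{u}{2} - \frac{1}{2} \right)}}{2} + \frac{\cos{\left(\frac{3 u^{2}}{4} + \frac{u}{2} - \frac{1}{2} \right)}}{2}, which equals f(u).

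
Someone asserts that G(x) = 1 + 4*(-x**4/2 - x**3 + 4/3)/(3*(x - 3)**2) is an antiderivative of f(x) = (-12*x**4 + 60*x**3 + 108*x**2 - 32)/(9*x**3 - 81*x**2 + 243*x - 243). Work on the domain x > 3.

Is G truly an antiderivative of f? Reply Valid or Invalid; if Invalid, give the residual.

Valid - the claim checks out under differentiation.

d/dx[G] = (-12*x**4 + 60*x**3 + 108*x**2 - 32)/(9*x**3 - 81*x**2 + 243*x - 243)
This equals f(x) exactly, so the claim holds.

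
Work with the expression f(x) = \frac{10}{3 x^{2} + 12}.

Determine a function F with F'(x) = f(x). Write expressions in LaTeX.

An antiderivative is F(x) = \frac{5 \operatorname{atan}{\left(\frac{x}{2} \right)}}{3}.

A candidate is checked by its d/dx: the result must match f(x).
Check: d/dx[\frac{5 \operatorname{atan}{\left(\frac{x}{2} \right)}}{3}] = \frac{10}{3 x^{2} + 12} = f(x).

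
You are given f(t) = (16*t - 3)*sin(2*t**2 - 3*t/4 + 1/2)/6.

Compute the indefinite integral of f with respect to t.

F(t) = -2*cos(2*t**2 - 3*t/4 + 1/2)/3 + C

The substitution u = 2*t**2 - 3*t/4 + 1/2 works: f is exactly (dF/du)*(du/dt) for that inner function.
Check: d/dt[-2*cos(2*t**2 - 3*t/4 + 1/2)/3] = 8*t*sin(2*t**2 - 3*t/4 + 1/2)/3 - sin(2*t**2 - 3*t/4 + 1/2)/2, which equals f(t).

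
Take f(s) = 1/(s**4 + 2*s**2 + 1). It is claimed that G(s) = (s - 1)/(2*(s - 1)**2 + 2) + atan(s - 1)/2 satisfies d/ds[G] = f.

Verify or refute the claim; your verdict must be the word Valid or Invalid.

d/ds[G] = 1/(s**4 - 4*s**3 + 8*s**2 - 8*s + 4)
d/ds[G] - f(s) = (4*s**3 - 6*s**2 + 8*s - 3)/(s**8 - 4*s**7 + 10*s**6 - 16*s**5 + 21*s**4 - 20*s**3 + 16*s**2 - 8*s + 4) != 0.

Invalid: d/ds[G] - f = (4*s**3 - 6*s**2 + 8*s - 3)/(s**8 - 4*s**7 + 10*s**6 - 16*s**5 + 21*s**4 - 20*s**3 + 16*s**2 - 8*s + 4), which is not 0.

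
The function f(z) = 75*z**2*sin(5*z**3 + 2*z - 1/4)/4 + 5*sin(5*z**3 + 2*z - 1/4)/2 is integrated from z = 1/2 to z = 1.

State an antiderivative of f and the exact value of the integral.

Antiderivative: F(z) = -5*cos(5*z**3 + 2*z - 1/4)/4; value = -5*cos(27/4)/4 + 5*cos(11/8)/4

f matches the chain-rule pattern g'(h)*h' with inner function h(z) = 5*z**3 + 2*z - 1/4; substituting u = h(z) collapses the integral.
F(z) = -5*cos(5*z**3 + 2*z - 1/4)/4 is an antiderivative of f.
Check: d/dz[-5*cos(5*z**3 + 2*z - 1/4)/4] = 75*z**2*sin(5*z**3 + 2*z - 1/4)/4 + 5*sin(5*z**3 + 2*z - 1/4)/2 = f(z).
F(1) = -5*cos(27/4)/4; F(1/2) = -5*cos(11/8)/4.
Integral = F(1) - F(1/2) = -5*cos(27/4)/4 + 5*cos(11/8)/4.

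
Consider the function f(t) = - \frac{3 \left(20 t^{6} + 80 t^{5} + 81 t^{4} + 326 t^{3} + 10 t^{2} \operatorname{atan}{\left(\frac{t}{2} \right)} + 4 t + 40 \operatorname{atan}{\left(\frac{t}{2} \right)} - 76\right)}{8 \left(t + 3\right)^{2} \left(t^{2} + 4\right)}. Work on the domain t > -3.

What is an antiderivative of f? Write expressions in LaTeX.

f has the shape u'v + uv' for u = \frac{3}{2 \left(t + 3\right)} and v = - \frac{5 t^{4}}{3} - \frac{t^{2}}{4} + \frac{5 \operatorname{atan}{\left(\frac{t}{2} \right)}}{2} - 1 — it is the derivative of the product u*v.
Check: d/dt[\frac{- 20 t^{4} - 3 t^{2} + 30 \operatorname{atan}{\left(\frac{t}{2} \right)} - 12}{8 t + 24}] = \frac{- 60 t^{6} - 240 t^{5} - 243 t^{4} - 978 t^{3} - 30 t^{2} \operatorname{atan}{\left(\frac{t}{2} \right)} - 12 t - 120 \operatorname{atan}{\left(\frac{t}{2} \right)} + 228}{8 t^{4} + 48 t^{3} + 104 t^{2} + 192 t + 288}, which equals f(t).

An antiderivative is F(t) = \frac{- 20 t^{4} - 3 t^{2} + 30 \operatorname{atan}{\left(\frac{t}{2} \right)} - 12}{8 t + 24}.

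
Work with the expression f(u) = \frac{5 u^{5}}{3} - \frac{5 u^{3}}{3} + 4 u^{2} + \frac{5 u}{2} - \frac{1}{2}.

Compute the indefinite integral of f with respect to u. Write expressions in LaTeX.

Integrate term by term and add the pieces.
Check: d/du[\frac{u \left(10 u^{5} - 15 u^{3} + 48 u^{2} + 45 u - 18\right)}{36}] = \frac{5 u^{5}}{3} - \frac{5 u^{3}}{3} + 4 u^{2} + \frac{5 u}{2} - \frac{1}{2} = f(u).

F(u) = \frac{u \left(10 u^{5} - 15 u^{3} + 48 u^{2} + 45 u - 18\right)}{36} + C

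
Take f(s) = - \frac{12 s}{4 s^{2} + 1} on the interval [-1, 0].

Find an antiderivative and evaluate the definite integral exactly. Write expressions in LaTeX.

f matches the chain-rule pattern g'(h)*h' with inner function h(s) = 4 s^{2} + 1; substituting u = h(s) collapses the integral.
F(s) = - \frac{3 \log{\left(4 s^{2} + 1 \right)}}{2} is an antiderivative of f.
Check: d/ds[- \frac{3 \log{\left(4 s^{2} + 1 \right)}}{2}] = - \frac{12 s}{4 s^{2} + 1} = f(s).
F(0) = 0; F(-1) = - \frac{3 \log{\left(5 \right)}}{2}.
Integral = F(0) - F(-1) = \frac{3 \log{\left(5 \right)}}{2}.

Antiderivative: F(s) = - \frac{3 \log{\left(4 s^{2} + 1 \right)}}{2}; value = \frac{3 \log{\left(5 \right)}}{2}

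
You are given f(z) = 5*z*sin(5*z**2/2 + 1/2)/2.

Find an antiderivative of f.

The substitution u = 5*z**2/2 + 1/2 works: f is exactly (dF/du)*(du/dz) for that inner function.
Check: d/dz[-cos(5*z**2/2 + 1/2)/2] = 5*z*sin(5*z**2/2 + 1/2)/2 = f(z).

An antiderivative is F(z) = -cos(5*z**2/2 + 1/2)/2.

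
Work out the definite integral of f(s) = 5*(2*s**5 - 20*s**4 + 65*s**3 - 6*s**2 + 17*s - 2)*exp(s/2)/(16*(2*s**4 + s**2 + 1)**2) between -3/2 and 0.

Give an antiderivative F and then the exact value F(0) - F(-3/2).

Antiderivative: F(s) = -5*(1 - s/4)*exp(s/2)/(2*(2*s**4 + s**2 + 1)); value = -5/2 + 55*exp(-3/4)/214

Whatever form F(s) takes, F'(s) = f(s) is non-negotiable.
F(s) = -5*(1 - s/4)*exp(s/2)/(2*(2*s**4 + s**2 + 1)) is an antiderivative of f.
Check: d/ds[-5*(1 - s/4)*exp(s/2)/(2*(2*s**4 + s**2 + 1))] = (10*s**5*exp(s/2) - 100*s**4*exp(s/2) + 325*s**3*exp(s/2) - 30*s**2*exp(s/2) + 85*s*exp(s/2) - 10*exp(s/2))/(64*s**8 + 64*s**6 + 80*s**4 + 32*s**2 + 16), which equals f(s).
F(0) = -5/2; F(-3/2) = -55*exp(-3/4)/214.
Integral = F(0) - F(-3/2) = -5/2 + 55*exp(-3/4)/214.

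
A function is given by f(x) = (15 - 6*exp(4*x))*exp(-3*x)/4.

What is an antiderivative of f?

An antiderivative is F(x) = -3*exp(x)/2 - 5*exp(-3*x)/4.

Since d/dx undoes antidifferentiation here, F'(x) = f(x) is required of F(x).
Check: d/dx[-3*exp(x)/2 - 5*exp(-3*x)/4] = (15 - 6*exp(4*x))*exp(-3*x)/4 = f(x).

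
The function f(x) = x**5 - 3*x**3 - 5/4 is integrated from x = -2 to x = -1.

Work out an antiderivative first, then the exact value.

The integrand splits into summands that can be handled one at a time.
F(x) = x**6/6 - 3*x**4/4 - 5*x/4 is an antiderivative of f.
Check: d/dx[x**6/6 - 3*x**4/4 - 5*x/4] = x**5 - 3*x**3 - 5/4 = f(x).
F(-1) = 2/3; F(-2) = 7/6.
Integral = F(-1) - F(-2) = -1/2.

Antiderivative: F(x) = x**6/6 - 3*x**4/4 - 5*x/4; value = -1/2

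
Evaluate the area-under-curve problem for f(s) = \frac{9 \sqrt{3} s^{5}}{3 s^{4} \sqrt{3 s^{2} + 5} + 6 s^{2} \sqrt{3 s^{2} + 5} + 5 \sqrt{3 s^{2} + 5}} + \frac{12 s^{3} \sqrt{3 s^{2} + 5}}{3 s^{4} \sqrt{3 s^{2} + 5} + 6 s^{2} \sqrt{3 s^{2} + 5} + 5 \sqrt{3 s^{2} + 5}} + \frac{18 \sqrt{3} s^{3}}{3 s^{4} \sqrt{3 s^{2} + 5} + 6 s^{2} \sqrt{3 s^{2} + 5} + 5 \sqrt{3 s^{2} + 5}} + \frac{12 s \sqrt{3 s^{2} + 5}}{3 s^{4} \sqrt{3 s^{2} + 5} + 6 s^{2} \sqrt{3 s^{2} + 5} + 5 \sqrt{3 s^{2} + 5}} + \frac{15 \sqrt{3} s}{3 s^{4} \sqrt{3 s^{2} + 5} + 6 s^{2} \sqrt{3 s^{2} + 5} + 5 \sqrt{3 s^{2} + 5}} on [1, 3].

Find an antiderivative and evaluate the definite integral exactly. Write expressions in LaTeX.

The integrand splits into summands that can be handled one at a time.
F(s) = \frac{\sqrt{3} \left(3 \sqrt{3 s^{2} + 5} + \sqrt{3} \log{\left(s^{4} + 2 s^{2} + \frac{5}{3} \right)}\right)}{3} is an antiderivative of f.
Check: d/ds[\frac{\sqrt{3} \left(3 \sqrt{3 s^{2} + 5} + \sqrt{3} \log{\left(s^{4} + 2 s^{2} + \frac{5}{3} \right)}\right)}{3}] = \frac{9 \sqrt{3} s^{5} + 12 s^{3} \sqrt{3 s^{2} + 5} + 18 \sqrt{3} s^{3} + 12 s \sqrt{3 s^{2} + 5} + 15 \sqrt{3} s}{3 s^{4} \sqrt{3 s^{2} + 5} + 6 s^{2} \sqrt{3 s^{2} + 5} + 5 \sqrt{3 s^{2} + 5}}, which equals f(s).
F(3) = \log{\left(\frac{302}{3} \right)} + 4 \sqrt{6}; F(1) = \log{\left(\frac{14}{3} \right)} + 2 \sqrt{6}.
Integral = F(3) - F(1) = - \log{\left(\frac{14}{3} \right)} + \log{\left(\frac{302}{3} \right)} + 2 \sqrt{6}.

Antiderivative: F(s) = \frac{\sqrt{3} \left(3 \sqrt{3 s^{2} + 5} + \sqrt{3} \log{\left(s^{4} + 2 s^{2} + \frac{5}{3} \right)}\right)}{3}; value = - \log{\left(\frac{14}{3} \right)} + \log{\left(\frac{302}{3} \right)} + 2 \sqrt{6}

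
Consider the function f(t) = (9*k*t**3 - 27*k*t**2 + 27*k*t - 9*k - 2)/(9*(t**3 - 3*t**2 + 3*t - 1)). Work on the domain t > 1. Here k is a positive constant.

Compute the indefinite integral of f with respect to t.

F(t) = k*t + 1/(9*t**2 - 18*t + 9) + C

An antiderivative F(t) passes only if d/dt[F] lands on f(t) exactly.
Check: d/dt[k*t + 1/(9*t**2 - 18*t + 9)] = (9*k*t**3 - 27*k*t**2 + 27*k*t - 9*k - 2)/(9*t**3 - 27*t**2 + 27*t - 9), which equals f(t).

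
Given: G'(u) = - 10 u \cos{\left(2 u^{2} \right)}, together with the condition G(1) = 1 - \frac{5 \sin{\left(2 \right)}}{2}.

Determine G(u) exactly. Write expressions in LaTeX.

G(u) = 1 - \frac{5 \sin{\left(2 u^{2} \right)}}{2}

The substitution w = 2 u^{2} works: G'(u) is exactly (dG/dw)*(dw/du) for that inner function.
A general antiderivative is - \frac{5 \sin{\left(2 u^{2} \right)}}{2} + C.
The condition gives C = 1 - \frac{5 \sin{\left(2 \right)}}{2} - (- \frac{5 \sin{\left(2 \right)}}{2}) = 1.
So G(u) = 1 - \frac{5 \sin{\left(2 u^{2} \right)}}{2}.
Check: d/du[1 - \frac{5 \sin{\left(2 u^{2} \right)}}{2}] = - 10 u \cos{\left(2 u^{2} \right)} = G'(u).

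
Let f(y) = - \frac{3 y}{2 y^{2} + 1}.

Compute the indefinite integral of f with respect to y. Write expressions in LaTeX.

F(y) = - \frac{3 \log{\left(2 y^{2} + 1 \right)}}{4} + C

f matches the chain-rule pattern g'(h)*h' with inner function h(y) = 2 y^{2} + 1; substituting u = h(y) collapses the integral.
Check: d/dy[- \frac{3 \log{\left(2 y^{2} + 1 \right)}}{4}] = - \frac{3 y}{2 y^{2} + 1} = f(y).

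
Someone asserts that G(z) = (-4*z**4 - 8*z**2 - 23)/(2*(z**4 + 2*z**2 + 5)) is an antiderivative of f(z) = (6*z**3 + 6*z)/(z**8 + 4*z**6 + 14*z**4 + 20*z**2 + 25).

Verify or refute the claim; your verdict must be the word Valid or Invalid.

Valid. The derivative of G reproduces f.

d/dz[G] = (6*z**3 + 6*z)/(z**8 + 4*z**6 + 14*z**4 + 20*z**2 + 25)
This equals f(z) exactly, so the claim holds.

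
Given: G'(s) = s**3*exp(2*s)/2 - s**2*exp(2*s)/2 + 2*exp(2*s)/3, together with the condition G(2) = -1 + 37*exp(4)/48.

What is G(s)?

G(s) = s**3*exp(2*s)/4 - 5*s**2*exp(2*s)/8 + 5*s*exp(2*s)/8 + exp(2*s)/48 - 1

Recognize the product-rule pattern: G'(s) = u'v + uv' with u = s**3/4 - 5*s**2/8 + 5*s/8 + 1/48, v = exp(2*s), so integration by parts undoes it.
A general antiderivative is (12*s**3 - 30*s**2 + 30*s + 1)*exp(2*s)/48 + C.
The condition gives C = -1 + 37*exp(4)/48 - (37*exp(4)/48) = -1.
So G(s) = s**3*exp(2*s)/4 - 5*s**2*exp(2*s)/8 + 5*s*exp(2*s)/8 + exp(2*s)/48 - 1.
Check: d/ds[s**3*exp(2*s)/4 - 5*s**2*exp(2*s)/8 + 5*s*exp(2*s)/8 + exp(2*s)/48 - 1] = s**3*exp(2*s)/2 - s**2*exp(2*s)/2 + 2*exp(2*s)/3 = G'(s).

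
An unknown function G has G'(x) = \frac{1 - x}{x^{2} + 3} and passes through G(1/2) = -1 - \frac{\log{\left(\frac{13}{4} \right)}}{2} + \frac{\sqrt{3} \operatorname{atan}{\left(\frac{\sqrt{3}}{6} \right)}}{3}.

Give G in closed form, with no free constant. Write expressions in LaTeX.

A first test for any G(x): its x-derivative must equal the given G'(x).
A general antiderivative is - \frac{\log{\left(x^{2} + 3 \right)}}{2} + \frac{\sqrt{3} \operatorname{atan}{\left(\frac{\sqrt{3} x}{3} \right)}}{3} + C.
The condition gives C = -1 - \frac{\log{\left(\frac{13}{4} \right)}}{2} + \frac{\sqrt{3} \operatorname{atan}{\left(\frac{\sqrt{3}}{6} \right)}}{3} - (- \frac{\log{\left(\frac{13}{4} \right)}}{2} + \frac{\sqrt{3} \operatorname{atan}{\left(\frac{\sqrt{3}}{6} \right)}}{3}) = -1.
So G(x) = - \frac{\log{\left(x^{2} + 3 \right)}}{2} + \frac{\sqrt{3} \operatorname{atan}{\left(\frac{\sqrt{3} x}{3} \right)}}{3} - 1.
Check: d/dx[- \frac{\log{\left(x^{2} + 3 \right)}}{2} + \frac{\sqrt{3} \operatorname{atan}{\left(\frac{\sqrt{3} x}{3} \right)}}{3} - 1] = \frac{1 - x}{x^{2} + 3} = G'(x).

G(x) = - \frac{\log{\left(x^{2} + 3 \right)}}{2} + \frac{\sqrt{3} \operatorname{atan}{\left(\frac{\sqrt{3} x}{3} \right)}}{3} - 1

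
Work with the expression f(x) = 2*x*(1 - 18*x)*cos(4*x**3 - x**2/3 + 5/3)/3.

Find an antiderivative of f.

f matches the chain-rule pattern g'(h)*h' with inner function h(x) = 4*x**3 - x**2/3 + 5/3; substituting u = h(x) collapses the integral.
Check: d/dx[-sin(4*x**3 - x**2/3 + 5/3)] = -12*x**2*cos(4*x**3 - x**2/3 + 5/3) + 2*x*cos(4*x**3 - x**2/3 + 5/3)/3, which equals f(x).

An antiderivative is F(x) = -sin(4*x**3 - x**2/3 + 5/3).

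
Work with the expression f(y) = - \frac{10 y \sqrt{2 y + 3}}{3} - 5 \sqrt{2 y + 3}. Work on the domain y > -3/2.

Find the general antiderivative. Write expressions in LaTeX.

F(y) = - \frac{\left(2 y + 3\right)^{\frac{5}{2}}}{3} + C

The integrand splits into summands that can be handled one at a time.
Check: d/dy[- \frac{\left(2 y + 3\right)^{\frac{5}{2}}}{3}] = - \frac{10 y \sqrt{2 y + 3}}{3} - 5 \sqrt{2 y + 3} = f(y).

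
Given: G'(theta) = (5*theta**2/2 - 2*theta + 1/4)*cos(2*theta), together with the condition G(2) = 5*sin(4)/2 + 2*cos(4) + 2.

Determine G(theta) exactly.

G(theta) = (5*theta**2*sin(2*theta) - 4*theta*sin(2*theta) + 5*theta*cos(2*theta) - 2*sin(2*theta) - 2*cos(2*theta) + 8)/4

For G(theta) to be correct, d/dtheta[G] must agree with the stated G'(theta) identically.
A general antiderivative is 5*theta**2*sin(2*theta)/4 - theta*sin(2*theta) + 5*theta*cos(2*theta)/4 - sin(2*theta)/2 - cos(2*theta)/2 + C.
The condition gives C = 5*sin(4)/2 + 2*cos(4) + 2 - (5*sin(4)/2 + 2*cos(4)) = 2.
So G(theta) = (5*theta**2*sin(2*theta) - 4*theta*sin(2*theta) + 5*theta*cos(2*theta) - 2*sin(2*theta) - 2*cos(2*theta) + 8)/4.
Check: d/dtheta[(5*theta**2*sin(2*theta) - 4*theta*sin(2*theta) + 5*theta*cos(2*theta) - 2*sin(2*theta) - 2*cos(2*theta) + 8)/4] = 5*theta**2*cos(2*theta)/2 - 2*theta*cos(2*theta) + cos(2*theta)/4, which equals G'(theta).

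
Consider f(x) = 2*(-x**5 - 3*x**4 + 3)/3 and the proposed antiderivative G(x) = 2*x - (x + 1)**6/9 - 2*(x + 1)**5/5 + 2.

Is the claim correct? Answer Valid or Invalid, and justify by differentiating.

Invalid: d/dx[G] - f = -10*x**4/3 - 44*x**3/3 - 56*x**2/3 - 34*x/3 - 8/3, which is not 0.

d/dx[G] = -2*x**5/3 - 16*x**4/3 - 44*x**3/3 - 56*x**2/3 - 34*x/3 - 2/3
d/dx[G] - f(x) = -10*x**4/3 - 44*x**3/3 - 56*x**2/3 - 34*x/3 - 8/3 != 0.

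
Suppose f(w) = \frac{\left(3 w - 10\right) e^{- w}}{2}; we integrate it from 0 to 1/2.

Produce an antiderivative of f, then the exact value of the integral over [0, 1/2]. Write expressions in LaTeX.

Recognize the product-rule pattern: f = u'v + uv' with u = \frac{7}{2} - \frac{3 w}{2}, v = e^{- w}, so integration by parts undoes it.
F(w) = - \frac{3 w e^{- w}}{2} + \frac{7 e^{- w}}{2} is an antiderivative of f.
Check: d/dw[- \frac{3 w e^{- w}}{2} + \frac{7 e^{- w}}{2}] = \frac{\left(3 w - 10\right) e^{- w}}{2} = f(w).
F(1/2) = \frac{11}{4 e^{\frac{1}{2}}}; F(0) = \frac{7}{2}.
Integral = F(1/2) - F(0) = - \frac{7}{2} + \frac{11}{4 e^{\frac{1}{2}}}.

Antiderivative: F(w) = - \frac{3 w e^{- w}}{2} + \frac{7 e^{- w}}{2}; value = - \frac{7}{2} + \frac{11}{4 e^{\frac{1}{2}}}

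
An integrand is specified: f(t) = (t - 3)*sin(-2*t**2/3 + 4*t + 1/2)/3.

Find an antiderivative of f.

An antiderivative is F(t) = cos(-2*t**2/3 + 4*t + 1/2)/4.

f matches the chain-rule pattern g'(h)*h' with inner function h(t) = -2*t**2/3 + 4*t + 1/2; substituting u = h(t) collapses the integral.
Check: d/dt[cos(-2*t**2/3 + 4*t + 1/2)/4] = t*sin(-2*t**2/3 + 4*t + 1/2)/3 - sin(-2*t**2/3 + 4*t + 1/2), which equals f(t).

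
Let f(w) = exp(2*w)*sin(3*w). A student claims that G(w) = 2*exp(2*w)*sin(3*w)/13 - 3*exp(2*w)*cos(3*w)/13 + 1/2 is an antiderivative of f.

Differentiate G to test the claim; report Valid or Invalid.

Valid - differentiating G returns exactly f.

d/dw[G] = exp(2*w)*sin(3*w)
This equals f(w) exactly, so the claim holds.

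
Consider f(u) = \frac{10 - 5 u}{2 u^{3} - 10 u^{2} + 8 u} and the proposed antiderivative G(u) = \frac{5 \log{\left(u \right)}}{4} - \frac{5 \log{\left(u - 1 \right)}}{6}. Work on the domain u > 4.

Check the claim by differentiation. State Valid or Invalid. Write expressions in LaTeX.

Invalid: d/du[G] - f = \frac{5}{12 u - 48}, which is not 0.

d/du[G] = \frac{5 u - 15}{12 u^{2} - 12 u}
d/du[G] - f(u) = \frac{5}{12 u - 48} != 0.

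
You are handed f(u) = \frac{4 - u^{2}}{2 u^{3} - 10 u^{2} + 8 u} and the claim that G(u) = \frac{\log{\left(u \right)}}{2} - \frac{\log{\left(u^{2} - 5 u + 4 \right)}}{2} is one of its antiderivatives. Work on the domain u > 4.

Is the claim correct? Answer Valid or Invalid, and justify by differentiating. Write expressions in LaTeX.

Valid. The derivative of G reproduces f.

d/du[G] = \frac{4 - u^{2}}{2 u^{3} - 10 u^{2} + 8 u}
This equals f(u) exactly, so the claim holds.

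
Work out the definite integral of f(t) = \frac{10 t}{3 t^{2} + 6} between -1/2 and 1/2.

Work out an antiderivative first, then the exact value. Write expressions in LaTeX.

f matches the chain-rule pattern g'(h)*h' with inner function h(t) = t^{2} + 2; substituting u = h(t) collapses the integral.
F(t) = \frac{5 \log{\left(t^{2} + 2 \right)}}{3} is an antiderivative of f.
Check: d/dt[\frac{5 \log{\left(t^{2} + 2 \right)}}{3}] = \frac{10 t}{3 t^{2} + 6} = f(t).
F(1/2) = \frac{5 \log{\left(\frac{9}{4} \right)}}{3}; F(-1/2) = \frac{5 \log{\left(\frac{9}{4} \right)}}{3}.
Integral = F(1/2) - F(-1/2) = 0.

Antiderivative: F(t) = \frac{5 \log{\left(t^{2} + 2 \right)}}{3}; value = 0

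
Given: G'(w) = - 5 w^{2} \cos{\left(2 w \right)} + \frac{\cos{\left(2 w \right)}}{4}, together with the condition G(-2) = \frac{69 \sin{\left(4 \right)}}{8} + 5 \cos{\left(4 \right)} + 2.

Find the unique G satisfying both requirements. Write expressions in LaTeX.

G(w) = - \frac{5 w^{2} \sin{\left(2 w \right)}}{2} - \frac{5 w \cos{\left(2 w \right)}}{2} + \frac{11 \sin{\left(2 w \right)}}{8} + 2

Integrate term by term and add the pieces.
A general antiderivative is - \frac{5 w^{2} \sin{\left(2 w \right)}}{2} - \frac{5 w \cos{\left(2 w \right)}}{2} + \frac{11 \sin{\left(2 w \right)}}{8} + C.
The condition gives C = \frac{69 \sin{\left(4 \right)}}{8} + 5 \cos{\left(4 \right)} + 2 - (\frac{69 \sin{\left(4 \right)}}{8} + 5 \cos{\left(4 \right)}) = 2.
So G(w) = - \frac{5 w^{2} \sin{\left(2 w \right)}}{2} - \frac{5 w \cos{\left(2 w \right)}}{2} + \frac{11 \sin{\left(2 w \right)}}{8} + 2.
Check: d/dw[- \frac{5 w^{2} \sin{\left(2 w \right)}}{2} - \frac{5 w \cos{\left(2 w \right)}}{2} + \frac{11 \sin{\left(2 w \right)}}{8} + 2] = - 5 w^{2} \cos{\left(2 w \right)} + \frac{\cos{\left(2 w \right)}}{4} = G'(w).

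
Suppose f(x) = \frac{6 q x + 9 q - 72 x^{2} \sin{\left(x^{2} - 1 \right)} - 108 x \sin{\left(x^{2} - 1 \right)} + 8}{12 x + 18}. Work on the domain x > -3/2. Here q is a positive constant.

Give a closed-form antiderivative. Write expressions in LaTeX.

An antiderivative is F(x) = \frac{3 q x + 4 \log{\left(x + \frac{3}{2} \right)} + 18 \cos{\left(x^{2} - 1 \right)}}{6}.

Since d/dx undoes antidifferentiation here, F'(x) = f(x) is required of F(x).
Check: d/dx[\frac{3 q x + 4 \log{\left(x + \frac{3}{2} \right)} + 18 \cos{\left(x^{2} - 1 \right)}}{6}] = \frac{6 q x + 9 q - 72 x^{2} \sin{\left(x^{2} - 1 \right)} - 108 x \sin{\left(x^{2} - 1 \right)} + 8}{12 x + 18} = f(x).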